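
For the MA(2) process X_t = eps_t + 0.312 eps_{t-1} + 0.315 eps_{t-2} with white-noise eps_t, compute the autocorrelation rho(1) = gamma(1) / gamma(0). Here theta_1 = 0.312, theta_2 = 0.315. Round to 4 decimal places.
\rho(1) = 0.3429

For an MA(q) process with theta_0 = 1, the autocovariance is
  gamma(k) = sigma^2 * sum_{i=0..q-k} theta_i * theta_{i+k},
and rho(k) = gamma(k) / gamma(0). Sigma^2 cancels.
  numerator   = (1)*(0.312) + (0.312)*(0.315) = 0.41028.
  denominator = (1)^2 + (0.312)^2 + (0.315)^2 = 1.196569.
  rho(1) = 0.41028 / 1.196569 = 0.3429.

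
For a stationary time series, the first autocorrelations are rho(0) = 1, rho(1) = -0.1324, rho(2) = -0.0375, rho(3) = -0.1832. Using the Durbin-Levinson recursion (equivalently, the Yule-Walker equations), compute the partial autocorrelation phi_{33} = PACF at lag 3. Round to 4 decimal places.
\phi_{33} = -0.2000

The PACF at lag k is phi_{kk}, the last component of the solution
to the Yule-Walker system G_k phi = r_k where
  (G_k)_{ij} = rho(|i - j|), (r_k)_i = rho(i), i,j = 1..k.
Equivalently, Durbin-Levinson gives phi_{kk} iteratively:
  phi_{11} = rho(1)
  phi_{kk} = [rho(k) - sum_{j=1..k-1} phi_{k-1,j} rho(k-j)]
            / [1 - sum_{j=1..k-1} phi_{k-1,j} rho(j)],
  phi_{k,j} = phi_{k-1,j} - phi_{kk} phi_{k-1,k-j},  j = 1..k-1.
Step k = 1:
  phi_11 = rho(1) = -0.1324.
Step k = 2:
  phi_22 = [rho(2) - phi_11 rho(1)] / [1 - phi_11 rho(1)] = [-0.0375 - (-0.1324)(-0.1324)] / [1 - (-0.1324)(-0.1324)]
         = -0.05502976 / 0.98247024 = -0.056012.
  Update: phi_21 = phi_11 - phi_22 phi_11 = -0.1324 - (-0.056012)(-0.1324) = -0.139816.
Step k = 3:
  phi_33 = [rho(3) - phi_21 rho(2) - phi_22 rho(1)] / [1 - phi_21 rho(1) - phi_22 rho(2)]
    numerator   = -0.1832 - (-0.139816)(-0.0375) - (-0.056012)(-0.1324) = -0.19585904
    denominator = 1 - (-0.139816)(-0.1324) - (-0.056012)(-0.0375) = 0.97938793
  phi_33 = -0.19585904 / 0.97938793 = -0.2.
Therefore phi_{33} = -0.2000.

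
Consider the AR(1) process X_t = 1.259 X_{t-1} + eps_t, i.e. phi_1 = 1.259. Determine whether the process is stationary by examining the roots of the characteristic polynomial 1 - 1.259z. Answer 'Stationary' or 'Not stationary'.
\text{Not stationary}

The AR(p) characteristic polynomial is P(z) = 1 - 1.259z.
Stationarity requires all roots to lie outside the unit circle, i.e. |z| > 1 for every root.
This is linear in z: 1 + (-1.259) z = 0  =>  z = -1/(-1.259) = 0.794281,  |z| = 0.794281.
Moduli of all roots: 0.7943.
All moduli strictly greater than 1? No.
Verdict: Not stationary.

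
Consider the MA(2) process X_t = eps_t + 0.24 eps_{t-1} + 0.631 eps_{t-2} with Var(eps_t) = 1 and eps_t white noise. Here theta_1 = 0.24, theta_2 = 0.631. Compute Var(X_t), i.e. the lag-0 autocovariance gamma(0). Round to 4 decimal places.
\gamma(0) = 1.4558

For an MA(q) process X_t = eps_t + sum_i theta_i eps_{t-i} with
Var(eps_t) = sigma^2, the variance is
  gamma(0) = sigma^2 * (1 + sum_i theta_i^2).
  sum_i theta_i^2 = (0.24)^2 + (0.631)^2 = 0.0576 + 0.398161 = 0.455761.
  gamma(0) = 1 * (1 + 0.455761) = 1 * 1.455761 = 1.455761, which rounds to 1.4558.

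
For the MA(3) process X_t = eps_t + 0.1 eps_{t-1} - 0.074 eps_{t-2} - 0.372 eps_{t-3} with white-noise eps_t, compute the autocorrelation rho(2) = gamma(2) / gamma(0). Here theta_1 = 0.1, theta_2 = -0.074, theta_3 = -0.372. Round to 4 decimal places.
\rho(2) = -0.0964

For an MA(q) process with theta_0 = 1, the autocovariance is
  gamma(k) = sigma^2 * sum_{i=0..q-k} theta_i * theta_{i+k},
and rho(k) = gamma(k) / gamma(0). Sigma^2 cancels.
  numerator   = (1)*(-0.074) + (0.1)*(-0.372) = -0.1112.
  denominator = (1)^2 + (0.1)^2 + (-0.074)^2 + (-0.372)^2 = 1.15386.
  rho(2) = -0.1112 / 1.15386 = -0.0964.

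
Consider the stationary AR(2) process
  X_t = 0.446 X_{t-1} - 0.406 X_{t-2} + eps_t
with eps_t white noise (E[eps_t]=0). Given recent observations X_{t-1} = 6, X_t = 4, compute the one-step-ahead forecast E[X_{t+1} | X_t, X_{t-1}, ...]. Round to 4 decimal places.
E[X_{t+1} \mid \mathcal F_t] = -0.6520

For an AR(p) model X_t = c + sum_i phi_i X_{t-i} + eps_t, the
one-step-ahead conditional mean is
  E[X_{t+1} | X_t, ...] = c + sum_i phi_i X_{t+1-i}.
Substitute known values:
  E[X_{t+1} | ...] = (0.446) * (4) + (-0.406) * (6)
                   = -0.6520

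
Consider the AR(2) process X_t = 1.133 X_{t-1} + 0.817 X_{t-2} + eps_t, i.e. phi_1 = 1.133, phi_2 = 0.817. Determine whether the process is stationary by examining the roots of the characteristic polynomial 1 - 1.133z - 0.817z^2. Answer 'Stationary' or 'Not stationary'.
\text{Not stationary}

The AR(p) characteristic polynomial is P(z) = 1 - 1.133z - 0.817z^2.
Stationarity requires all roots to lie outside the unit circle, i.e. |z| > 1 for every root.
Set 1 + (-1.133) z + (-0.817) z^2 = 0, i.e. a z^2 + b z + c = 0 with a = -0.817, b = -1.133, c = 1.
Discriminant D = b^2 - 4ac = (-1.133)^2 - 4*(-0.817)*1 = 1.283689 - (-3.268) = 4.551689.
D >= 0, so the roots are real: z = (-b +/- sqrt(D)) / (2a) = (1.133 +/- 2.133469) / (-1.634).
  z_1 = (1.133 + 2.133469) / (-1.634) = -1.9991,   |z_1| = 1.9991.
  z_2 = (1.133 - 2.133469) / (-1.634) = 0.6123,   |z_2| = 0.6123.
Moduli of all roots: 1.9991, 0.6123.
All moduli strictly greater than 1? No.
Verdict: Not stationary.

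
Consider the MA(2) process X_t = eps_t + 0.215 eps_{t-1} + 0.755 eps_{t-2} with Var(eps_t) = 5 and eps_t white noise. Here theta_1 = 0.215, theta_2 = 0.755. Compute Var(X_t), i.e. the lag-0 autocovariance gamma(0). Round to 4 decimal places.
\gamma(0) = 8.0813

For an MA(q) process X_t = eps_t + sum_i theta_i eps_{t-i} with
Var(eps_t) = sigma^2, the variance is
  gamma(0) = sigma^2 * (1 + sum_i theta_i^2).
  sum_i theta_i^2 = (0.215)^2 + (0.755)^2 = 0.046225 + 0.570025 = 0.61625.
  gamma(0) = 5 * (1 + 0.61625) = 5 * 1.61625 = 8.08125, which rounds to 8.0813.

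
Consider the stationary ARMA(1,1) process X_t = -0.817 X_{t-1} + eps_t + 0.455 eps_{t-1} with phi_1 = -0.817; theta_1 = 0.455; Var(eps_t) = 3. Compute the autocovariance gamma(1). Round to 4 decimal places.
\gamma(1) = -2.0519

Multiply the model equation by X_{t-k} and take expectations. With theta_0 = psi_0 = 1 and psi_j the MA(infinity) weights, this gives
  gamma(k) - sum_i phi_i gamma(k-i) = c_k,
  c_k = sigma^2 * sum_{j=k..q} theta_j psi_{j-k}   (c_k = 0 for k > q),
using gamma(-m) = gamma(m).
psi-weights needed (psi_j = theta_j + sum_i phi_i psi_{j-i}):
  psi_1 = theta_1 + phi_1 = 0.455 + (-0.817) = -0.362
Right-hand sides:
  c_0 = sigma^2 (1 + theta_1 psi_1) = 3 * (1 + (0.455)(-0.362)) = 3 * 0.83529 = 2.50587
  c_1 = sigma^2 theta_1 = 3 * (0.455) = 1.365
  c_2 = 0
Equations for k = 0 and k = 1 (AR order 1):
  gamma(0) = phi_1 gamma(1) + c_0
  gamma(1) = phi_1 gamma(0) + c_1
Substituting the second into the first: gamma(0) (1 - phi_1^2) = c_0 + phi_1 c_1, so
  gamma(0) = (c_0 + phi_1 c_1) / (1 - phi_1^2) = (2.50587 + (-0.817)(1.365)) / (1 - (-0.817)^2) = 1.390665 / 0.332511 = 4.182313.
  gamma(1) = phi_1 gamma(0) + c_1 = (-0.817)(4.182313) + (1.365) = -2.05195.
Therefore gamma(1) = -2.0519 (to 4 decimal places).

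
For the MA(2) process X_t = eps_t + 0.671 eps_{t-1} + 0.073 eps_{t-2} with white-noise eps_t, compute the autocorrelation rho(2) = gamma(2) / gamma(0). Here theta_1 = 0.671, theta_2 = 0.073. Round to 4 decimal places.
\rho(2) = 0.0502

For an MA(q) process with theta_0 = 1, the autocovariance is
  gamma(k) = sigma^2 * sum_{i=0..q-k} theta_i * theta_{i+k},
and rho(k) = gamma(k) / gamma(0). Sigma^2 cancels.
  numerator   = (1)*(0.073) = 0.073.
  denominator = (1)^2 + (0.671)^2 + (0.073)^2 = 1.45557.
  rho(2) = 0.073 / 1.45557 = 0.0502.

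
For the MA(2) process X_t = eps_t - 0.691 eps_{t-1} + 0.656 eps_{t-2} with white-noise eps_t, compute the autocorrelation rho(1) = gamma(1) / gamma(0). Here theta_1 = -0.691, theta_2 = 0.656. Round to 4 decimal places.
\rho(1) = -0.5998

For an MA(q) process with theta_0 = 1, the autocovariance is
  gamma(k) = sigma^2 * sum_{i=0..q-k} theta_i * theta_{i+k},
and rho(k) = gamma(k) / gamma(0). Sigma^2 cancels.
  numerator   = (1)*(-0.691) + (-0.691)*(0.656) = -1.144296.
  denominator = (1)^2 + (-0.691)^2 + (0.656)^2 = 1.907817.
  rho(1) = -1.144296 / 1.907817 = -0.5998.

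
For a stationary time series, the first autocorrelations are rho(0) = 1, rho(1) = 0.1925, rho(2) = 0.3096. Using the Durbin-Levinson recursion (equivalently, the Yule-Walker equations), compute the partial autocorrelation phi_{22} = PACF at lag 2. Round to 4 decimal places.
\phi_{22} = 0.2830

The PACF at lag k is phi_{kk}, the last component of the solution
to the Yule-Walker system G_k phi = r_k where
  (G_k)_{ij} = rho(|i - j|), (r_k)_i = rho(i), i,j = 1..k.
Equivalently, Durbin-Levinson gives phi_{kk} iteratively:
  phi_{11} = rho(1)
  phi_{kk} = [rho(k) - sum_{j=1..k-1} phi_{k-1,j} rho(k-j)]
            / [1 - sum_{j=1..k-1} phi_{k-1,j} rho(j)],
  phi_{k,j} = phi_{k-1,j} - phi_{kk} phi_{k-1,k-j},  j = 1..k-1.
Step k = 1:
  phi_11 = rho(1) = 0.1925.
Step k = 2:
  phi_22 = [rho(2) - phi_11 rho(1)] / [1 - phi_11 rho(1)] = [0.3096 - (0.1925)(0.1925)] / [1 - (0.1925)(0.1925)]
         = 0.27254375 / 0.96294375 = 0.283.
Therefore phi_{22} = 0.2830.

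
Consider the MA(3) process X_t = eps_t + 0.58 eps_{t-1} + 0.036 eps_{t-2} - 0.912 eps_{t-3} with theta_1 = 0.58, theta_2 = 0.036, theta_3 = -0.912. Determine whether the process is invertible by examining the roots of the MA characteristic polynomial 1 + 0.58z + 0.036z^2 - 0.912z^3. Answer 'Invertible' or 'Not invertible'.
\text{Not invertible}

The MA(q) characteristic polynomial is P(z) = 1 + 0.58z + 0.036z^2 - 0.912z^3.
Invertibility requires all roots to lie outside the unit circle, i.e. |z| > 1 for every root.
Degree 3: look for a simple real root z0 first, then factor out (1 - z/z0) and solve the remaining quadratic.
Testing z0 = 1.25: P(1.25) = 1 + (0.58)(1.25) + (0.036)(1.25)^2 + (-0.912)(1.25)^3
  = 1 + (0.725) + (0.05625) + (-1.78125) = 0.  So z_0 = 1.25 is a root, |z_0| = 1.25.
Divide out the factor (1 - 0.8 z) = (1 - z/z0) (since 1/z0 = 0.8):
  P(z) = (1 - 0.8 z)(1 + (1.38) z + (1.14) z^2)
  [check: z-coef 1.38 - (0.8) = 0.58; z^2-coef 1.14 - (0.8)(1.38) = 0.036; z^3-coef -(0.8)(1.14) = -0.912.]
Remaining roots from the quadratic factor 1 + (1.38) z + (1.14) z^2:
  Set 1 + (1.38) z + (1.14) z^2 = 0, i.e. a z^2 + b z + c = 0 with a = 1.14, b = 1.38, c = 1.
  Discriminant D = b^2 - 4ac = (1.38)^2 - 4*(1.14)*1 = 1.9044 - (4.56) = -2.6556.
  D < 0, so the roots are the complex-conjugate pair z = (-b +/- i sqrt(-D)) / (2a) = -0.6053 +/- 0.7147i.
  For a conjugate pair |z|^2 = z * conj(z) = (product of roots) = c/a = 1/(1.14) = 0.877193, so |z| = sqrt(0.877193) = 0.9366 for both roots.
Moduli of all roots: 1.2500, 0.9366, 0.9366.
All moduli strictly greater than 1? No.
Verdict: Not invertible.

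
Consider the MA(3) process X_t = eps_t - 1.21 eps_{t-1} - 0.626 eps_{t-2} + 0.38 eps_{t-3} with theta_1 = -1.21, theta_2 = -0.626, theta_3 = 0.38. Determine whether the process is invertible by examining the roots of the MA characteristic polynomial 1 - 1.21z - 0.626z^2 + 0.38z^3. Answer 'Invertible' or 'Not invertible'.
\text{Not invertible}

The MA(q) characteristic polynomial is P(z) = 1 - 1.21z - 0.626z^2 + 0.38z^3.
Invertibility requires all roots to lie outside the unit circle, i.e. |z| > 1 for every root.
Degree 3: look for a simple real root z0 first, then factor out (1 - z/z0) and solve the remaining quadratic.
Testing z0 = 2.5: P(2.5) = 1 + (-1.21)(2.5) + (-0.626)(2.5)^2 + (0.38)(2.5)^3
  = 1 + (-3.025) + (-3.9125) + (5.9375) = 0.  So z_0 = 2.5 is a root, |z_0| = 2.5.
Divide out the factor (1 - 0.4 z) = (1 - z/z0) (since 1/z0 = 0.4):
  P(z) = (1 - 0.4 z)(1 + (-0.81) z + (-0.95) z^2)
  [check: z-coef -0.81 - (0.4) = -1.21; z^2-coef -0.95 - (0.4)(-0.81) = -0.626; z^3-coef -(0.4)(-0.95) = 0.38.]
Remaining roots from the quadratic factor 1 + (-0.81) z + (-0.95) z^2:
  Set 1 + (-0.81) z + (-0.95) z^2 = 0, i.e. a z^2 + b z + c = 0 with a = -0.95, b = -0.81, c = 1.
  Discriminant D = b^2 - 4ac = (-0.81)^2 - 4*(-0.95)*1 = 0.6561 - (-3.8) = 4.4561.
  D >= 0, so the roots are real: z = (-b +/- sqrt(D)) / (2a) = (0.81 +/- 2.110948) / (-1.9).
    z_1 = (0.81 + 2.110948) / (-1.9) = -1.5373,   |z_1| = 1.5373.
    z_2 = (0.81 - 2.110948) / (-1.9) = 0.6847,   |z_2| = 0.6847.
Moduli of all roots: 2.5000, 1.5373, 0.6847.
All moduli strictly greater than 1? No.
Verdict: Not invertible.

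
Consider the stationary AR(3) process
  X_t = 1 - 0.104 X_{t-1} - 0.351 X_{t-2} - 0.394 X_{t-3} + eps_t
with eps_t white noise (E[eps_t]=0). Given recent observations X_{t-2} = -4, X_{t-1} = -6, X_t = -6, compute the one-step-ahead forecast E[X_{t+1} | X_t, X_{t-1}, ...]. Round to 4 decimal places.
E[X_{t+1} \mid \mathcal F_t] = 5.3060

For an AR(p) model X_t = c + sum_i phi_i X_{t-i} + eps_t, the
one-step-ahead conditional mean is
  E[X_{t+1} | X_t, ...] = c + sum_i phi_i X_{t+1-i}.
Substitute known values:
  E[X_{t+1} | ...] = 1 + (-0.104) * (-6) + (-0.351) * (-6) + (-0.394) * (-4)
                   = 5.3060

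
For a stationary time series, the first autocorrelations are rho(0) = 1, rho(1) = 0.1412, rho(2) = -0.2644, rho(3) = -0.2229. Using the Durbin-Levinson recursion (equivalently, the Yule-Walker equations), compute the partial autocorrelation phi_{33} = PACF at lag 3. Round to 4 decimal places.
\phi_{33} = -0.1490

The PACF at lag k is phi_{kk}, the last component of the solution
to the Yule-Walker system G_k phi = r_k where
  (G_k)_{ij} = rho(|i - j|), (r_k)_i = rho(i), i,j = 1..k.
Equivalently, Durbin-Levinson gives phi_{kk} iteratively:
  phi_{11} = rho(1)
  phi_{kk} = [rho(k) - sum_{j=1..k-1} phi_{k-1,j} rho(k-j)]
            / [1 - sum_{j=1..k-1} phi_{k-1,j} rho(j)],
  phi_{k,j} = phi_{k-1,j} - phi_{kk} phi_{k-1,k-j},  j = 1..k-1.
Step k = 1:
  phi_11 = rho(1) = 0.1412.
Step k = 2:
  phi_22 = [rho(2) - phi_11 rho(1)] / [1 - phi_11 rho(1)] = [-0.2644 - (0.1412)(0.1412)] / [1 - (0.1412)(0.1412)]
         = -0.28433744 / 0.98006256 = -0.290122.
  Update: phi_21 = phi_11 - phi_22 phi_11 = 0.1412 - (-0.290122)(0.1412) = 0.182165.
Step k = 3:
  phi_33 = [rho(3) - phi_21 rho(2) - phi_22 rho(1)] / [1 - phi_21 rho(1) - phi_22 rho(2)]
    numerator   = -0.2229 - (0.182165)(-0.2644) - (-0.290122)(0.1412) = -0.13377034
    denominator = 1 - (0.182165)(0.1412) - (-0.290122)(-0.2644) = 0.89757009
  phi_33 = -0.13377034 / 0.89757009 = -0.149.
Therefore phi_{33} = -0.1490.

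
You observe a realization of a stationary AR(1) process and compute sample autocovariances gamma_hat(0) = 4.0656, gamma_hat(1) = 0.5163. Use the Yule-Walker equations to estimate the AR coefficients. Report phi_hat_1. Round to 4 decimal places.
\hat\phi_{1} = 0.1270

The Yule-Walker equations for an AR(p) process read, in matrix form,
  Gamma_p phi = r_p,   with   (Gamma_p)_{ij} = gamma(|i - j|),
                       (r_p)_i = gamma(i),   i,j = 1..p.
Substitute the sample gammas (Toeplitz matrix and right-hand side of size 1):
  Gamma_p = [[4.0656]]
  r_p     = [0.5163]
With p = 1 this is the single equation gamma(0) phi_1 = gamma(1):
  phi_hat_1 = gamma(1) / gamma(0) = 0.5163 / 4.0656 = 0.1270.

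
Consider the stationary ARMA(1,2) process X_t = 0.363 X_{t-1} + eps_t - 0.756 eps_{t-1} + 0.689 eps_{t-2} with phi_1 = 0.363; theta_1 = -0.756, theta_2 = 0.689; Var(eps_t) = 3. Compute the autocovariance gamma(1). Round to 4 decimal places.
\gamma(1) = -1.4487

Multiply the model equation by X_{t-k} and take expectations. With theta_0 = psi_0 = 1 and psi_j the MA(infinity) weights, this gives
  gamma(k) - sum_i phi_i gamma(k-i) = c_k,
  c_k = sigma^2 * sum_{j=k..q} theta_j psi_{j-k}   (c_k = 0 for k > q),
using gamma(-m) = gamma(m).
psi-weights needed (psi_j = theta_j + sum_i phi_i psi_{j-i}):
  psi_1 = theta_1 + phi_1 = -0.756 + (0.363) = -0.393
  psi_2 = theta_2 + phi_1 psi_1 = 0.689 + (0.363)(-0.393) = 0.546341
Right-hand sides:
  c_0 = sigma^2 (1 + theta_1 psi_1 + theta_2 psi_2) = 3 * (1 + (-0.756)(-0.393) + (0.689)(0.546341)) = 3 * 1.673537 = 5.020611
  c_1 = sigma^2 (theta_1 + theta_2 psi_1) = 3 * (-0.756 + (0.689)(-0.393)) = -3.080331
  c_2 = sigma^2 theta_2 = 3 * (0.689) = 2.067
Equations for k = 0 and k = 1 (AR order 1):
  gamma(0) = phi_1 gamma(1) + c_0
  gamma(1) = phi_1 gamma(0) + c_1
Substituting the second into the first: gamma(0) (1 - phi_1^2) = c_0 + phi_1 c_1, so
  gamma(0) = (c_0 + phi_1 c_1) / (1 - phi_1^2) = (5.020611 + (0.363)(-3.080331)) / (1 - (0.363)^2) = 3.902451 / 0.868231 = 4.494715.
  gamma(1) = phi_1 gamma(0) + c_1 = (0.363)(4.494715) + (-3.080331) = -1.44875.
Therefore gamma(1) = -1.4487 (to 4 decimal places).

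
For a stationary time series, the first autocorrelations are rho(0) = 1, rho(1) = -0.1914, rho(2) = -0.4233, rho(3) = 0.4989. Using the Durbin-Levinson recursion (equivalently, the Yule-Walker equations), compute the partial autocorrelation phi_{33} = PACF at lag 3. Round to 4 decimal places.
\phi_{33} = 0.3870

The PACF at lag k is phi_{kk}, the last component of the solution
to the Yule-Walker system G_k phi = r_k where
  (G_k)_{ij} = rho(|i - j|), (r_k)_i = rho(i), i,j = 1..k.
Equivalently, Durbin-Levinson gives phi_{kk} iteratively:
  phi_{11} = rho(1)
  phi_{kk} = [rho(k) - sum_{j=1..k-1} phi_{k-1,j} rho(k-j)]
            / [1 - sum_{j=1..k-1} phi_{k-1,j} rho(j)],
  phi_{k,j} = phi_{k-1,j} - phi_{kk} phi_{k-1,k-j},  j = 1..k-1.
Step k = 1:
  phi_11 = rho(1) = -0.1914.
Step k = 2:
  phi_22 = [rho(2) - phi_11 rho(1)] / [1 - phi_11 rho(1)] = [-0.4233 - (-0.1914)(-0.1914)] / [1 - (-0.1914)(-0.1914)]
         = -0.45993396 / 0.96336604 = -0.477424.
  Update: phi_21 = phi_11 - phi_22 phi_11 = -0.1914 - (-0.477424)(-0.1914) = -0.282779.
Step k = 3:
  phi_33 = [rho(3) - phi_21 rho(2) - phi_22 rho(1)] / [1 - phi_21 rho(1) - phi_22 rho(2)]
    numerator   = 0.4989 - (-0.282779)(-0.4233) - (-0.477424)(-0.1914) = 0.28782075
    denominator = 1 - (-0.282779)(-0.1914) - (-0.477424)(-0.4233) = 0.74378258
  phi_33 = 0.28782075 / 0.74378258 = 0.387.
Therefore phi_{33} = 0.3870.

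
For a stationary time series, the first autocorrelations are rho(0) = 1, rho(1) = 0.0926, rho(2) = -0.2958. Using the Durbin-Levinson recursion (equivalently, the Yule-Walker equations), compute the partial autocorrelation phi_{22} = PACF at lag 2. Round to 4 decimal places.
\phi_{22} = -0.3070

The PACF at lag k is phi_{kk}, the last component of the solution
to the Yule-Walker system G_k phi = r_k where
  (G_k)_{ij} = rho(|i - j|), (r_k)_i = rho(i), i,j = 1..k.
Equivalently, Durbin-Levinson gives phi_{kk} iteratively:
  phi_{11} = rho(1)
  phi_{kk} = [rho(k) - sum_{j=1..k-1} phi_{k-1,j} rho(k-j)]
            / [1 - sum_{j=1..k-1} phi_{k-1,j} rho(j)],
  phi_{k,j} = phi_{k-1,j} - phi_{kk} phi_{k-1,k-j},  j = 1..k-1.
Step k = 1:
  phi_11 = rho(1) = 0.0926.
Step k = 2:
  phi_22 = [rho(2) - phi_11 rho(1)] / [1 - phi_11 rho(1)] = [-0.2958 - (0.0926)(0.0926)] / [1 - (0.0926)(0.0926)]
         = -0.30437476 / 0.99142524 = -0.307.
Therefore phi_{22} = -0.3070.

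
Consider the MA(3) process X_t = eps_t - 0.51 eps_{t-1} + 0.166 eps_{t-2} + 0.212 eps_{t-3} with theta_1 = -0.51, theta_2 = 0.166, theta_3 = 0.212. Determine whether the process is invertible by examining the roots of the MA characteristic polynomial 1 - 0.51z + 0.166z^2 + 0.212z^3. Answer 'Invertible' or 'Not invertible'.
\text{Invertible}

The MA(q) characteristic polynomial is P(z) = 1 - 0.51z + 0.166z^2 + 0.212z^3.
Invertibility requires all roots to lie outside the unit circle, i.e. |z| > 1 for every root.
Degree 3: look for a simple real root z0 first, then factor out (1 - z/z0) and solve the remaining quadratic.
Testing z0 = -2.5: P(-2.5) = 1 + (-0.51)(-2.5) + (0.166)(-2.5)^2 + (0.212)(-2.5)^3
  = 1 + (1.275) + (1.0375) + (-3.3125) = 0.  So z_0 = -2.5 is a root, |z_0| = 2.5.
Divide out the factor (1 + 0.4 z) = (1 - z/z0) (since 1/z0 = -0.4):
  P(z) = (1 + 0.4 z)(1 + (-0.91) z + (0.53) z^2)
  [check: z-coef -0.91 - (-0.4) = -0.51; z^2-coef 0.53 - (-0.4)(-0.91) = 0.166; z^3-coef -(-0.4)(0.53) = 0.212.]
Remaining roots from the quadratic factor 1 + (-0.91) z + (0.53) z^2:
  Set 1 + (-0.91) z + (0.53) z^2 = 0, i.e. a z^2 + b z + c = 0 with a = 0.53, b = -0.91, c = 1.
  Discriminant D = b^2 - 4ac = (-0.91)^2 - 4*(0.53)*1 = 0.8281 - (2.12) = -1.2919.
  D < 0, so the roots are the complex-conjugate pair z = (-b +/- i sqrt(-D)) / (2a) = 0.8585 +/- 1.0723i.
  For a conjugate pair |z|^2 = z * conj(z) = (product of roots) = c/a = 1/(0.53) = 1.886792, so |z| = sqrt(1.886792) = 1.3736 for both roots.
Moduli of all roots: 2.5000, 1.3736, 1.3736.
All moduli strictly greater than 1? Yes.
Verdict: Invertible.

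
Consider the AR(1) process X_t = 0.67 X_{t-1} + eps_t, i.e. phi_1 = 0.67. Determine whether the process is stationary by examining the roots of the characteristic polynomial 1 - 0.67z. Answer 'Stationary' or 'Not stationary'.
\text{Stationary}

The AR(p) characteristic polynomial is P(z) = 1 - 0.67z.
Stationarity requires all roots to lie outside the unit circle, i.e. |z| > 1 for every root.
This is linear in z: 1 + (-0.67) z = 0  =>  z = -1/(-0.67) = 1.492537,  |z| = 1.492537.
Moduli of all roots: 1.4925.
All moduli strictly greater than 1? Yes.
Verdict: Stationary.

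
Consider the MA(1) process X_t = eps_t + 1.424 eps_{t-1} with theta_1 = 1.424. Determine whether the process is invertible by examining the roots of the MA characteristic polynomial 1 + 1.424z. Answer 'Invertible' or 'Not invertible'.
\text{Not invertible}

The MA(q) characteristic polynomial is P(z) = 1 + 1.424z.
Invertibility requires all roots to lie outside the unit circle, i.e. |z| > 1 for every root.
This is linear in z: 1 + (1.424) z = 0  =>  z = -1/(1.424) = -0.702247,  |z| = 0.702247.
Moduli of all roots: 0.7022.
All moduli strictly greater than 1? No.
Verdict: Not invertible.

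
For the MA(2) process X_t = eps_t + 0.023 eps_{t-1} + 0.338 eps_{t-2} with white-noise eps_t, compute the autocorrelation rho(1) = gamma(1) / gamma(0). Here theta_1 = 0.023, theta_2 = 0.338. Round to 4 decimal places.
\rho(1) = 0.0276

For an MA(q) process with theta_0 = 1, the autocovariance is
  gamma(k) = sigma^2 * sum_{i=0..q-k} theta_i * theta_{i+k},
and rho(k) = gamma(k) / gamma(0). Sigma^2 cancels.
  numerator   = (1)*(0.023) + (0.023)*(0.338) = 0.030774.
  denominator = (1)^2 + (0.023)^2 + (0.338)^2 = 1.114773.
  rho(1) = 0.030774 / 1.114773 = 0.0276.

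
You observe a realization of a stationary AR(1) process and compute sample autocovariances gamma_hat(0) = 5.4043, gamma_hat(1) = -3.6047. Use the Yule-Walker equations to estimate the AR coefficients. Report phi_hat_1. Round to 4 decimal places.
\hat\phi_{1} = -0.6670

The Yule-Walker equations for an AR(p) process read, in matrix form,
  Gamma_p phi = r_p,   with   (Gamma_p)_{ij} = gamma(|i - j|),
                       (r_p)_i = gamma(i),   i,j = 1..p.
Substitute the sample gammas (Toeplitz matrix and right-hand side of size 1):
  Gamma_p = [[5.4043]]
  r_p     = [-3.6047]
With p = 1 this is the single equation gamma(0) phi_1 = gamma(1):
  phi_hat_1 = gamma(1) / gamma(0) = -3.6047 / 5.4043 = -0.6670.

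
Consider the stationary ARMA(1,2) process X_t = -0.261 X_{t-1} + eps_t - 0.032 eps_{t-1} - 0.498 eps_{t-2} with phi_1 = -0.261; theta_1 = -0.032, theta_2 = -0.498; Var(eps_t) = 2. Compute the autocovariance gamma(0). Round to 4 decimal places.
\gamma(0) = 2.5530

Multiply the model equation by X_{t-k} and take expectations. With theta_0 = psi_0 = 1 and psi_j the MA(infinity) weights, this gives
  gamma(k) - sum_i phi_i gamma(k-i) = c_k,
  c_k = sigma^2 * sum_{j=k..q} theta_j psi_{j-k}   (c_k = 0 for k > q),
using gamma(-m) = gamma(m).
psi-weights needed (psi_j = theta_j + sum_i phi_i psi_{j-i}):
  psi_1 = theta_1 + phi_1 = -0.032 + (-0.261) = -0.293
  psi_2 = theta_2 + phi_1 psi_1 = -0.498 + (-0.261)(-0.293) = -0.421527
Right-hand sides:
  c_0 = sigma^2 (1 + theta_1 psi_1 + theta_2 psi_2) = 2 * (1 + (-0.032)(-0.293) + (-0.498)(-0.421527)) = 2 * 1.219296 = 2.438593
  c_1 = sigma^2 (theta_1 + theta_2 psi_1) = 2 * (-0.032 + (-0.498)(-0.293)) = 0.227828
  c_2 = sigma^2 theta_2 = 2 * (-0.498) = -0.996
Equations for k = 0 and k = 1 (AR order 1):
  gamma(0) = phi_1 gamma(1) + c_0
  gamma(1) = phi_1 gamma(0) + c_1
Substituting the second into the first: gamma(0) (1 - phi_1^2) = c_0 + phi_1 c_1, so
  gamma(0) = (c_0 + phi_1 c_1) / (1 - phi_1^2) = (2.438593 + (-0.261)(0.227828)) / (1 - (-0.261)^2) = 2.37913 / 0.931879 = 2.553046.
Therefore gamma(0) = 2.5530 (to 4 decimal places).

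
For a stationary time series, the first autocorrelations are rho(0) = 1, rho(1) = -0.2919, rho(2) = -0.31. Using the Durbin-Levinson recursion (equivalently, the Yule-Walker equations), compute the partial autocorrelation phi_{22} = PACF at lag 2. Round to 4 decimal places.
\phi_{22} = -0.4320

The PACF at lag k is phi_{kk}, the last component of the solution
to the Yule-Walker system G_k phi = r_k where
  (G_k)_{ij} = rho(|i - j|), (r_k)_i = rho(i), i,j = 1..k.
Equivalently, Durbin-Levinson gives phi_{kk} iteratively:
  phi_{11} = rho(1)
  phi_{kk} = [rho(k) - sum_{j=1..k-1} phi_{k-1,j} rho(k-j)]
            / [1 - sum_{j=1..k-1} phi_{k-1,j} rho(j)],
  phi_{k,j} = phi_{k-1,j} - phi_{kk} phi_{k-1,k-j},  j = 1..k-1.
Step k = 1:
  phi_11 = rho(1) = -0.2919.
Step k = 2:
  phi_22 = [rho(2) - phi_11 rho(1)] / [1 - phi_11 rho(1)] = [-0.31 - (-0.2919)(-0.2919)] / [1 - (-0.2919)(-0.2919)]
         = -0.39520561 / 0.91479439 = -0.432.
Therefore phi_{22} = -0.4320.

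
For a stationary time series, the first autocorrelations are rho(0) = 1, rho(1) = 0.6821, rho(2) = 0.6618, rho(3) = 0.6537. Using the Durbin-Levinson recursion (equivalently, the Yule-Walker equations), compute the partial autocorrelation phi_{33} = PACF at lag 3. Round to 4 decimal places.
\phi_{33} = 0.2541

The PACF at lag k is phi_{kk}, the last component of the solution
to the Yule-Walker system G_k phi = r_k where
  (G_k)_{ij} = rho(|i - j|), (r_k)_i = rho(i), i,j = 1..k.
Equivalently, Durbin-Levinson gives phi_{kk} iteratively:
  phi_{11} = rho(1)
  phi_{kk} = [rho(k) - sum_{j=1..k-1} phi_{k-1,j} rho(k-j)]
            / [1 - sum_{j=1..k-1} phi_{k-1,j} rho(j)],
  phi_{k,j} = phi_{k-1,j} - phi_{kk} phi_{k-1,k-j},  j = 1..k-1.
Step k = 1:
  phi_11 = rho(1) = 0.6821.
Step k = 2:
  phi_22 = [rho(2) - phi_11 rho(1)] / [1 - phi_11 rho(1)] = [0.6618 - (0.6821)(0.6821)] / [1 - (0.6821)(0.6821)]
         = 0.19653959 / 0.53473959 = 0.367543.
  Update: phi_21 = phi_11 - phi_22 phi_11 = 0.6821 - (0.367543)(0.6821) = 0.431399.
Step k = 3:
  phi_33 = [rho(3) - phi_21 rho(2) - phi_22 rho(1)] / [1 - phi_21 rho(1) - phi_22 rho(2)]
    numerator   = 0.6537 - (0.431399)(0.6618) - (0.367543)(0.6821) = 0.1174992
    denominator = 1 - (0.431399)(0.6821) - (0.367543)(0.6618) = 0.46250291
  phi_33 = 0.1174992 / 0.46250291 = 0.2541.
Therefore phi_{33} = 0.2541.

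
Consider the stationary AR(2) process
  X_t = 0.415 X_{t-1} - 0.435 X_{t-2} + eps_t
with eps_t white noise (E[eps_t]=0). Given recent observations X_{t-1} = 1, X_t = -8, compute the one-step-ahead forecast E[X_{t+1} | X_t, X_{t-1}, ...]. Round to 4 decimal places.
E[X_{t+1} \mid \mathcal F_t] = -3.7550

For an AR(p) model X_t = c + sum_i phi_i X_{t-i} + eps_t, the
one-step-ahead conditional mean is
  E[X_{t+1} | X_t, ...] = c + sum_i phi_i X_{t+1-i}.
Substitute known values:
  E[X_{t+1} | ...] = (0.415) * (-8) + (-0.435) * (1)
                   = -3.7550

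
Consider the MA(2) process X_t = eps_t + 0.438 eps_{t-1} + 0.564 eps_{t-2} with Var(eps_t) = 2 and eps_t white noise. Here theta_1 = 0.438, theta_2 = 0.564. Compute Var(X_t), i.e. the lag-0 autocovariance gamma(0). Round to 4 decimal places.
\gamma(0) = 3.0199

For an MA(q) process X_t = eps_t + sum_i theta_i eps_{t-i} with
Var(eps_t) = sigma^2, the variance is
  gamma(0) = sigma^2 * (1 + sum_i theta_i^2).
  sum_i theta_i^2 = (0.438)^2 + (0.564)^2 = 0.191844 + 0.318096 = 0.50994.
  gamma(0) = 2 * (1 + 0.50994) = 2 * 1.50994 = 3.01988, which rounds to 3.0199.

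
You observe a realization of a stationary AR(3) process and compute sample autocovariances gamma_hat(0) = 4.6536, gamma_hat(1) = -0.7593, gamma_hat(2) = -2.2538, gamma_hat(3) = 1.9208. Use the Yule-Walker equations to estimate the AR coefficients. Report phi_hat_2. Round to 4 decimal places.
\hat\phi_{2} = -0.4520

The Yule-Walker equations for an AR(p) process read, in matrix form,
  Gamma_p phi = r_p,   with   (Gamma_p)_{ij} = gamma(|i - j|),
                       (r_p)_i = gamma(i),   i,j = 1..p.
Substitute the sample gammas (Toeplitz matrix and right-hand side of size 3):
  Gamma_p = [[4.6536, -0.7593, -2.2538], [-0.7593, 4.6536, -0.7593], [-2.2538, -0.7593, 4.6536]]
  r_p     = [-0.7593, -2.2538, 1.9208]
Written out (R1..R3):
  (R1) 4.6536 phi_1 - 0.7593 phi_2 - 2.2538 phi_3 = -0.7593
  (R2) -0.7593 phi_1 + 4.6536 phi_2 - 0.7593 phi_3 = -2.2538
  (R3) -2.2538 phi_1 - 0.7593 phi_2 + 4.6536 phi_3 = 1.9208
Gaussian elimination:
  R2 <- R2 - (-0.7593/4.6536) R1 = R2 - (-0.163164) R1:  4.52971 phi_2 - 1.127039 phi_3 = -2.37769
  R3 <- R3 - (-2.2538/4.6536) R1 = R3 - (-0.484313) R1:  -1.127039 phi_2 + 3.562055 phi_3 = 1.553061
  R3 <- R3 - (-1.127039/4.52971) R2 = R3 - (-0.24881) R2:  3.281636 phi_3 = 0.961467
Back-substitution:
  phi_hat_3 = 0.961467 / 3.281636 = 0.292984
  phi_hat_2 = (-2.37769 - (-1.127039)(0.292984)) / 4.52971 = -0.452013
  phi_hat_1 = (-0.7593 - (-0.7593)(-0.452013) - (-2.2538)(0.292984)) / 4.6536 = -0.09502
So phi_hat = [-0.0950, -0.4520, 0.2930].
Therefore phi_hat_2 = -0.4520.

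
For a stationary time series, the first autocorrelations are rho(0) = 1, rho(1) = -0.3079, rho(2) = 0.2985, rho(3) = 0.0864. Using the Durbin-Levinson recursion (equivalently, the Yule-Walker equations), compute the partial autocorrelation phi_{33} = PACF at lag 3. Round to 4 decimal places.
\phi_{33} = 0.2640

The PACF at lag k is phi_{kk}, the last component of the solution
to the Yule-Walker system G_k phi = r_k where
  (G_k)_{ij} = rho(|i - j|), (r_k)_i = rho(i), i,j = 1..k.
Equivalently, Durbin-Levinson gives phi_{kk} iteratively:
  phi_{11} = rho(1)
  phi_{kk} = [rho(k) - sum_{j=1..k-1} phi_{k-1,j} rho(k-j)]
            / [1 - sum_{j=1..k-1} phi_{k-1,j} rho(j)],
  phi_{k,j} = phi_{k-1,j} - phi_{kk} phi_{k-1,k-j},  j = 1..k-1.
Step k = 1:
  phi_11 = rho(1) = -0.3079.
Step k = 2:
  phi_22 = [rho(2) - phi_11 rho(1)] / [1 - phi_11 rho(1)] = [0.2985 - (-0.3079)(-0.3079)] / [1 - (-0.3079)(-0.3079)]
         = 0.20369759 / 0.90519759 = 0.225031.
  Update: phi_21 = phi_11 - phi_22 phi_11 = -0.3079 - (0.225031)(-0.3079) = -0.238613.
Step k = 3:
  phi_33 = [rho(3) - phi_21 rho(2) - phi_22 rho(1)] / [1 - phi_21 rho(1) - phi_22 rho(2)]
    numerator   = 0.0864 - (-0.238613)(0.2985) - (0.225031)(-0.3079) = 0.22691303
    denominator = 1 - (-0.238613)(-0.3079) - (0.225031)(0.2985) = 0.8593593
  phi_33 = 0.22691303 / 0.8593593 = 0.264.
Therefore phi_{33} = 0.2640.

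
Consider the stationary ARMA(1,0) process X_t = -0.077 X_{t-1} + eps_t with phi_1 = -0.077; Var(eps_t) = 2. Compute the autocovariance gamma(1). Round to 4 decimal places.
\gamma(1) = -0.1549

Multiply the model equation by X_{t-k} and take expectations. With theta_0 = psi_0 = 1 and psi_j the MA(infinity) weights, this gives
  gamma(k) - sum_i phi_i gamma(k-i) = c_k,
  c_k = sigma^2 * sum_{j=k..q} theta_j psi_{j-k}   (c_k = 0 for k > q),
using gamma(-m) = gamma(m).
Pure AR (q = 0): c_0 = sigma^2 = 2, c_k = 0 for k >= 1.
Equations for k = 0 and k = 1 (AR order 1):
  gamma(0) = phi_1 gamma(1) + c_0
  gamma(1) = phi_1 gamma(0) + c_1
Substituting the second into the first: gamma(0) (1 - phi_1^2) = c_0 + phi_1 c_1, so
  gamma(0) = c_0 / (1 - phi_1^2) = 2 / (1 - (-0.077)^2) = 2 / 0.994071 = 2.011929.
  gamma(1) = phi_1 gamma(0) = (-0.077)(2.011929) = -0.154919.
Therefore gamma(1) = -0.1549 (to 4 decimal places).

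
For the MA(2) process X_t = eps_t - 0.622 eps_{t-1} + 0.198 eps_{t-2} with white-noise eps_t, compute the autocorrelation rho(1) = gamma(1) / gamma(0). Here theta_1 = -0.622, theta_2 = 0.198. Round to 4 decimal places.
\rho(1) = -0.5225

For an MA(q) process with theta_0 = 1, the autocovariance is
  gamma(k) = sigma^2 * sum_{i=0..q-k} theta_i * theta_{i+k},
and rho(k) = gamma(k) / gamma(0). Sigma^2 cancels.
  numerator   = (1)*(-0.622) + (-0.622)*(0.198) = -0.745156.
  denominator = (1)^2 + (-0.622)^2 + (0.198)^2 = 1.426088.
  rho(1) = -0.745156 / 1.426088 = -0.5225.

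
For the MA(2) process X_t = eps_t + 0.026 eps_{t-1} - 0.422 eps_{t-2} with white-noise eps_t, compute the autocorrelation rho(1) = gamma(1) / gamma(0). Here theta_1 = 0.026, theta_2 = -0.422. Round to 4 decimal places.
\rho(1) = 0.0127

For an MA(q) process with theta_0 = 1, the autocovariance is
  gamma(k) = sigma^2 * sum_{i=0..q-k} theta_i * theta_{i+k},
and rho(k) = gamma(k) / gamma(0). Sigma^2 cancels.
  numerator   = (1)*(0.026) + (0.026)*(-0.422) = 0.015028.
  denominator = (1)^2 + (0.026)^2 + (-0.422)^2 = 1.17876.
  rho(1) = 0.015028 / 1.17876 = 0.0127.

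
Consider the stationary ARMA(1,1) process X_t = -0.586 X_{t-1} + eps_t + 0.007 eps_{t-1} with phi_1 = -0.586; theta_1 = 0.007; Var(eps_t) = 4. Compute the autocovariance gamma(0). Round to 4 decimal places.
\gamma(0) = 6.0423

Multiply the model equation by X_{t-k} and take expectations. With theta_0 = psi_0 = 1 and psi_j the MA(infinity) weights, this gives
  gamma(k) - sum_i phi_i gamma(k-i) = c_k,
  c_k = sigma^2 * sum_{j=k..q} theta_j psi_{j-k}   (c_k = 0 for k > q),
using gamma(-m) = gamma(m).
psi-weights needed (psi_j = theta_j + sum_i phi_i psi_{j-i}):
  psi_1 = theta_1 + phi_1 = 0.007 + (-0.586) = -0.579
Right-hand sides:
  c_0 = sigma^2 (1 + theta_1 psi_1) = 4 * (1 + (0.007)(-0.579)) = 4 * 0.995947 = 3.983788
  c_1 = sigma^2 theta_1 = 4 * (0.007) = 0.028
  c_2 = 0
Equations for k = 0 and k = 1 (AR order 1):
  gamma(0) = phi_1 gamma(1) + c_0
  gamma(1) = phi_1 gamma(0) + c_1
Substituting the second into the first: gamma(0) (1 - phi_1^2) = c_0 + phi_1 c_1, so
  gamma(0) = (c_0 + phi_1 c_1) / (1 - phi_1^2) = (3.983788 + (-0.586)(0.028)) / (1 - (-0.586)^2) = 3.96738 / 0.656604 = 6.042272.
Therefore gamma(0) = 6.0423 (to 4 decimal places).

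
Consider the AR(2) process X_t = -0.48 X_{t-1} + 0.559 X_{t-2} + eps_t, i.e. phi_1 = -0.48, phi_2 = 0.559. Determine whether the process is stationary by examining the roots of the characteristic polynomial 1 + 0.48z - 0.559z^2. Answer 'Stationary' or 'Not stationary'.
\text{Not stationary}

The AR(p) characteristic polynomial is P(z) = 1 + 0.48z - 0.559z^2.
Stationarity requires all roots to lie outside the unit circle, i.e. |z| > 1 for every root.
Set 1 + (0.48) z + (-0.559) z^2 = 0, i.e. a z^2 + b z + c = 0 with a = -0.559, b = 0.48, c = 1.
Discriminant D = b^2 - 4ac = (0.48)^2 - 4*(-0.559)*1 = 0.2304 - (-2.236) = 2.4664.
D >= 0, so the roots are real: z = (-b +/- sqrt(D)) / (2a) = (-0.48 +/- 1.570478) / (-1.118).
  z_1 = (-0.48 + 1.570478) / (-1.118) = -0.9754,   |z_1| = 0.9754.
  z_2 = (-0.48 - 1.570478) / (-1.118) = 1.8341,   |z_2| = 1.8341.
Moduli of all roots: 0.9754, 1.8341.
All moduli strictly greater than 1? No.
Verdict: Not stationary.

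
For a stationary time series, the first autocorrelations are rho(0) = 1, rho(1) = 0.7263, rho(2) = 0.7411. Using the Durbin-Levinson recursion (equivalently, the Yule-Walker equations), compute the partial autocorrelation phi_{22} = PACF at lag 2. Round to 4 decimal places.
\phi_{22} = 0.4520

The PACF at lag k is phi_{kk}, the last component of the solution
to the Yule-Walker system G_k phi = r_k where
  (G_k)_{ij} = rho(|i - j|), (r_k)_i = rho(i), i,j = 1..k.
Equivalently, Durbin-Levinson gives phi_{kk} iteratively:
  phi_{11} = rho(1)
  phi_{kk} = [rho(k) - sum_{j=1..k-1} phi_{k-1,j} rho(k-j)]
            / [1 - sum_{j=1..k-1} phi_{k-1,j} rho(j)],
  phi_{k,j} = phi_{k-1,j} - phi_{kk} phi_{k-1,k-j},  j = 1..k-1.
Step k = 1:
  phi_11 = rho(1) = 0.7263.
Step k = 2:
  phi_22 = [rho(2) - phi_11 rho(1)] / [1 - phi_11 rho(1)] = [0.7411 - (0.7263)(0.7263)] / [1 - (0.7263)(0.7263)]
         = 0.21358831 / 0.47248831 = 0.452.
Therefore phi_{22} = 0.4520.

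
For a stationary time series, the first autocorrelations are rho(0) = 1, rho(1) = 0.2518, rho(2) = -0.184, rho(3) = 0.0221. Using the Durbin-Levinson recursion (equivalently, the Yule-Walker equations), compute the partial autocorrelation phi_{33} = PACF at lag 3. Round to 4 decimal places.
\phi_{33} = 0.1689

The PACF at lag k is phi_{kk}, the last component of the solution
to the Yule-Walker system G_k phi = r_k where
  (G_k)_{ij} = rho(|i - j|), (r_k)_i = rho(i), i,j = 1..k.
Equivalently, Durbin-Levinson gives phi_{kk} iteratively:
  phi_{11} = rho(1)
  phi_{kk} = [rho(k) - sum_{j=1..k-1} phi_{k-1,j} rho(k-j)]
            / [1 - sum_{j=1..k-1} phi_{k-1,j} rho(j)],
  phi_{k,j} = phi_{k-1,j} - phi_{kk} phi_{k-1,k-j},  j = 1..k-1.
Step k = 1:
  phi_11 = rho(1) = 0.2518.
Step k = 2:
  phi_22 = [rho(2) - phi_11 rho(1)] / [1 - phi_11 rho(1)] = [-0.184 - (0.2518)(0.2518)] / [1 - (0.2518)(0.2518)]
         = -0.24740324 / 0.93659676 = -0.264151.
  Update: phi_21 = phi_11 - phi_22 phi_11 = 0.2518 - (-0.264151)(0.2518) = 0.318313.
Step k = 3:
  phi_33 = [rho(3) - phi_21 rho(2) - phi_22 rho(1)] / [1 - phi_21 rho(1) - phi_22 rho(2)]
    numerator   = 0.0221 - (0.318313)(-0.184) - (-0.264151)(0.2518) = 0.14718294
    denominator = 1 - (0.318313)(0.2518) - (-0.264151)(-0.184) = 0.87124488
  phi_33 = 0.14718294 / 0.87124488 = 0.1689.
Therefore phi_{33} = 0.1689.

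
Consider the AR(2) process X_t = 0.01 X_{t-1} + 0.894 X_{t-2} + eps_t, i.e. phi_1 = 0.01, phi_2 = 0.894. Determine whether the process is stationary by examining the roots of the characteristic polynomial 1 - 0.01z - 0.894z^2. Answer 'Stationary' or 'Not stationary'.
\text{Stationary}

The AR(p) characteristic polynomial is P(z) = 1 - 0.01z - 0.894z^2.
Stationarity requires all roots to lie outside the unit circle, i.e. |z| > 1 for every root.
Set 1 + (-0.01) z + (-0.894) z^2 = 0, i.e. a z^2 + b z + c = 0 with a = -0.894, b = -0.01, c = 1.
Discriminant D = b^2 - 4ac = (-0.01)^2 - 4*(-0.894)*1 = 0.0001 - (-3.576) = 3.5761.
D >= 0, so the roots are real: z = (-b +/- sqrt(D)) / (2a) = (0.01 +/- 1.891058) / (-1.788).
  z_1 = (0.01 + 1.891058) / (-1.788) = -1.0632,   |z_1| = 1.0632.
  z_2 = (0.01 - 1.891058) / (-1.788) = 1.052,   |z_2| = 1.052.
Moduli of all roots: 1.0632, 1.0520.
All moduli strictly greater than 1? Yes.
Verdict: Stationary.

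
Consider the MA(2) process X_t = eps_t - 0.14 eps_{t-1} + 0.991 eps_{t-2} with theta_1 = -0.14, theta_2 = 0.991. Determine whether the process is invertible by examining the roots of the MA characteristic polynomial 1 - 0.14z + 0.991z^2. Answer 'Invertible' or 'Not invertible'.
\text{Invertible}

The MA(q) characteristic polynomial is P(z) = 1 - 0.14z + 0.991z^2.
Invertibility requires all roots to lie outside the unit circle, i.e. |z| > 1 for every root.
Set 1 + (-0.14) z + (0.991) z^2 = 0, i.e. a z^2 + b z + c = 0 with a = 0.991, b = -0.14, c = 1.
Discriminant D = b^2 - 4ac = (-0.14)^2 - 4*(0.991)*1 = 0.0196 - (3.964) = -3.9444.
D < 0, so the roots are the complex-conjugate pair z = (-b +/- i sqrt(-D)) / (2a) = 0.0706 +/- 1.002i.
For a conjugate pair |z|^2 = z * conj(z) = (product of roots) = c/a = 1/(0.991) = 1.009082, so |z| = sqrt(1.009082) = 1.0045 for both roots.
Moduli of all roots: 1.0045, 1.0045.
All moduli strictly greater than 1? Yes.
Verdict: Invertible.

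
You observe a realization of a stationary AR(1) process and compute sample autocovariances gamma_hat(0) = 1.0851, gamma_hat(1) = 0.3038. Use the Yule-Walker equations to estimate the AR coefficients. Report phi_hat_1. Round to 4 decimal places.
\hat\phi_{1} = 0.2800

The Yule-Walker equations for an AR(p) process read, in matrix form,
  Gamma_p phi = r_p,   with   (Gamma_p)_{ij} = gamma(|i - j|),
                       (r_p)_i = gamma(i),   i,j = 1..p.
Substitute the sample gammas (Toeplitz matrix and right-hand side of size 1):
  Gamma_p = [[1.0851]]
  r_p     = [0.3038]
With p = 1 this is the single equation gamma(0) phi_1 = gamma(1):
  phi_hat_1 = gamma(1) / gamma(0) = 0.3038 / 1.0851 = 0.2800.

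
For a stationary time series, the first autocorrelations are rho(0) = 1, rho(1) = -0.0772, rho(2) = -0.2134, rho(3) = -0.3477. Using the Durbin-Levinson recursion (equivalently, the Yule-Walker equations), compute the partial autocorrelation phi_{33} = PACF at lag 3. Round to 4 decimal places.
\phi_{33} = -0.4070

The PACF at lag k is phi_{kk}, the last component of the solution
to the Yule-Walker system G_k phi = r_k where
  (G_k)_{ij} = rho(|i - j|), (r_k)_i = rho(i), i,j = 1..k.
Equivalently, Durbin-Levinson gives phi_{kk} iteratively:
  phi_{11} = rho(1)
  phi_{kk} = [rho(k) - sum_{j=1..k-1} phi_{k-1,j} rho(k-j)]
            / [1 - sum_{j=1..k-1} phi_{k-1,j} rho(j)],
  phi_{k,j} = phi_{k-1,j} - phi_{kk} phi_{k-1,k-j},  j = 1..k-1.
Step k = 1:
  phi_11 = rho(1) = -0.0772.
Step k = 2:
  phi_22 = [rho(2) - phi_11 rho(1)] / [1 - phi_11 rho(1)] = [-0.2134 - (-0.0772)(-0.0772)] / [1 - (-0.0772)(-0.0772)]
         = -0.21935984 / 0.99404016 = -0.220675.
  Update: phi_21 = phi_11 - phi_22 phi_11 = -0.0772 - (-0.220675)(-0.0772) = -0.094236.
Step k = 3:
  phi_33 = [rho(3) - phi_21 rho(2) - phi_22 rho(1)] / [1 - phi_21 rho(1) - phi_22 rho(2)]
    numerator   = -0.3477 - (-0.094236)(-0.2134) - (-0.220675)(-0.0772) = -0.3848461
    denominator = 1 - (-0.094236)(-0.0772) - (-0.220675)(-0.2134) = 0.94563292
  phi_33 = -0.3848461 / 0.94563292 = -0.407.
Therefore phi_{33} = -0.4070.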